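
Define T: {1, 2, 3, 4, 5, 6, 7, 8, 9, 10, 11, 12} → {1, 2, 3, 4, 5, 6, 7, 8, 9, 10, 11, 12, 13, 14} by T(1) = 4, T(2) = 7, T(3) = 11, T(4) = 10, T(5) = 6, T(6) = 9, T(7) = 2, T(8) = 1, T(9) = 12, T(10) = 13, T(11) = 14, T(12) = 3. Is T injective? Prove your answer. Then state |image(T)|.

The values T(1), …, T(12) are 4, 7, 11, 10, 6, 9, 2, 1, 12, 13, 14, 3 — all distinct.
So T(s) = T(t) only when s = t, and T is injective.
The image of T is {1, 2, 3, 4, 6, 7, 9, 10, 11, 12, 13, 14}, which has 12 elements.

12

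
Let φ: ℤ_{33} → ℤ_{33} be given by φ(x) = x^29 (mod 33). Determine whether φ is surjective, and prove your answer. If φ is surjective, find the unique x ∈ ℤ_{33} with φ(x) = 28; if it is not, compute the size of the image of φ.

Computing x^29 mod 33 for each x (by repeated squaring, reducing mod 33 at every step), the values φ(0), φ(1), …, φ(32) are: 0, 1, 17, 15, 25, 20, 24, 19, 29, 27, 10, 11, 12, 28, 26, 3, 31, 2, 30, 7, 5, 21, 22, 23, 6, 4, 14, 9, 13, 8, 18, 16, 32.
Every element of ℤ_{33} appears exactly once in this list, so φ is a bijection, and in particular surjective.
Since φ is surjective, we read off the preimage of 28 from the same table: φ(13) = 28, so φ⁻¹(28) = 13.

13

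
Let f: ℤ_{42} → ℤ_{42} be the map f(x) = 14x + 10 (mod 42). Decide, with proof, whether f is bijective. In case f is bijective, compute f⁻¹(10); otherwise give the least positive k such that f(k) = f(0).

By definition, f is injective if f(u) = f(v) implies u = v.
We have gcd(14, 42) = 14 > 1. Taking u = 0 and v = 3: f(0) = 10 and f(3) = 14·3 + 10 = 52 ≡ 10 (mod 42).
So f(0) = f(3) while 0 ≠ 3, hence f is not injective, hence not bijective.
Since f is not bijective, we find the least positive k with f(k) = f(0): this means 14k ≡ 0 (mod 42), i.e. 42 ∣ 14k. Since gcd(14, 42) = 14, dividing through by 14 this holds exactly when 3 ∣ k.
The smallest positive such k is 3.

3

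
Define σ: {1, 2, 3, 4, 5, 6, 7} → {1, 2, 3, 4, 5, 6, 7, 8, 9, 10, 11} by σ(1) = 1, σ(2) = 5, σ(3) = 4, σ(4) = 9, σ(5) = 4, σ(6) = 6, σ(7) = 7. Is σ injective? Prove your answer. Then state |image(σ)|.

6

σ(3) = 4 = σ(5) with 3 ≠ 5, so σ is not injective.
The image of σ is {1, 4, 5, 6, 7, 9}, which has 6 elements.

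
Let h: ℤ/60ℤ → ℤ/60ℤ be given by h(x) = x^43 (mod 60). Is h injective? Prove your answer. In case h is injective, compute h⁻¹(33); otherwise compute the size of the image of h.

45

h(0) = 0^43 = 0.
h(30): Repeated squaring mod 60: 30^1 ≡ 30, 30^2 ≡ 30² = 900 ≡ 0, 30^4 ≡ 0² = 0, 30^8 ≡ 0² = 0, 30^16 ≡ 0² = 0, 30^32 ≡ 0² = 0. Since 43 = 32 + 8 + 2 + 1, 30^43 ≡ 0·0·0·30: 0·0 = 0, then 0·0 = 0, then 0·30 = 0. So 30^43 ≡ 0 (mod 60).
So h(0) = h(30) = 0 while 0 ≠ 30, therefore h is not injective.
Since h is not injective, we determine |image(h)|. Computing x^43 mod 60 for each x (by repeated squaring, reducing mod 60 at every step), the values h(0), h(1), …, h(59) are: 0, 1, 8, 27, 4, 5, 36, 43, 32, 9, 40, 11, 48, 37, 44, 15, 16, 53, 12, 19, 20, 21, 28, 47, 24, 25, 56, 3, 52, 29, 0, 31, 8, 57, 4, 35, 36, 13, 32, 39, 40, 41, 48, 7, 44, 45, 16, 23, 12, 49, 20, 51, 28, 17, 24, 55, 56, 33, 52, 59.
The distinct values are {0, 1, 3, 4, 5, 7, 8, 9, 11, 12, 13, 15, 16, 17, 19, 20, 21, 23, 24, 25, 27, 28, 29, 31, 32, 33, 35, 36, 37, 39, 40, 41, 43, 44, 45, 47, 48, 49, 51, 52, 53, 55, 56, 57, 59}; there are 45 of them.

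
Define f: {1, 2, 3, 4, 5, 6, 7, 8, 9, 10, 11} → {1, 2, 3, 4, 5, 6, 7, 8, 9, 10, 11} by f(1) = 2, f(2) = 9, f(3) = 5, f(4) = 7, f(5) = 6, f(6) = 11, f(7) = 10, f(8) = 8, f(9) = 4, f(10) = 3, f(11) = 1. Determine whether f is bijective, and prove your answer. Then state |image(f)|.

11

The values 2, 9, 5, 7, 6, 11, 10, 8, 4, 3, 1 are a permutation of {1, 2, 3, 4, 5, 6, 7, 8, 9, 10, 11}: each element appears exactly once.
So f is injective and surjective, hence bijective.
The image of f is {1, 2, 3, 4, 5, 6, 7, 8, 9, 10, 11}, which has 11 elements.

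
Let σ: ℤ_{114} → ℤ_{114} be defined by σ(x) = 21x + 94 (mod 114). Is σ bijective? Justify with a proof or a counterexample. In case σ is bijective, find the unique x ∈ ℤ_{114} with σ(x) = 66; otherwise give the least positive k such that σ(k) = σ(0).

38

By definition, σ is injective when σ(s) = σ(t) forces s = t.
We have gcd(21, 114) = 3 > 1. Taking s = 0 and t = 38: σ(0) = 94 and σ(38) = 21·38 + 94 = 892 ≡ 94 (mod 114).
So σ(0) = σ(38) while 0 ≠ 38, thus σ is not injective, hence not bijective.
Since σ is not bijective, we find the least positive k with σ(k) = σ(0): this means 21k ≡ 0 (mod 114), i.e. 114 ∣ 21k. Since gcd(21, 114) = 3, dividing through by 3 this holds exactly when 38 ∣ 7k, and as gcd(7, 38) = 1, exactly when 38 ∣ k.
The smallest positive such k is 38.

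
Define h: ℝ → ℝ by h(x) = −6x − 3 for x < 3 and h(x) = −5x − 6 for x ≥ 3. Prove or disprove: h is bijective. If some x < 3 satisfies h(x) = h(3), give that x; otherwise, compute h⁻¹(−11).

4/3

Both pieces are strictly decreasing (slopes −6 and −5), so each is injective on its own interval.
The left piece maps (−∞, 3) onto (−21, ∞); the right piece maps [3, ∞) onto (−∞, −21].
Since −21 = −21, the images partition ℝ: h is injective and surjective, hence bijective.
Because the two images are disjoint, no x < 3 has h(x) = h(3), so we compute h⁻¹(−11): −11 lies in (−21, ∞), so solve −6x − 3 = −11: x = (−11 + 3)/(−6) = 4/3.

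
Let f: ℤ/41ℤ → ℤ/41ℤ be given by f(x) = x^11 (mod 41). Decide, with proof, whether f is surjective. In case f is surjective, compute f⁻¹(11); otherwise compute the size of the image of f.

17

Since 41 is prime, the nonzero elements of ℤ/41ℤ form a cyclic group of order 40.
As gcd(11, 40) = 1, raising to the 11th power is a bijection on this group: if x_1^11 ≡ x_2^11 then (x_1x_2^{−1})^11 = 1, and the only element of order dividing gcd(11, 40) = 1 is 1, so x_1 = x_2.
With f(0) = 0 this makes f injective on all of ℤ/41ℤ, hence bijective (finite equal-size domain and codomain). In particular f is surjective.
Since f is surjective, we find the preimage of 11. The inverse of x ↦ x^11 on (ℤ/41ℤ)^× is x ↦ x^11, because 11·11 = 121 = 3·40 + 1 ≡ 1 (mod 40) and x^{40} = 1 for x ≠ 0 (Fermat). So f⁻¹(11) = 11^11 mod 41.
Repeated squaring mod 41: 11^1 ≡ 11, 11^2 ≡ 11² = 121 ≡ 39, 11^4 ≡ 39² = 1521 ≡ 4, 11^8 ≡ 4² = 16. Since 11 = 8 + 2 + 1, 11^11 ≡ 16·39·11: 16·39 = 624 ≡ 9, then 9·11 = 99 ≡ 17. So 11^11 ≡ 17 (mod 41).
Hence f⁻¹(11) = 17.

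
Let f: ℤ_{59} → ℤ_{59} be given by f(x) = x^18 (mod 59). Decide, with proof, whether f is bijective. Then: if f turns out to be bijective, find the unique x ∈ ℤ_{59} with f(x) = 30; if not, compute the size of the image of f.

30

f(29): Repeated squaring mod 59: 29^1 ≡ 29, 29^2 ≡ 29² = 841 ≡ 15, 29^4 ≡ 15² = 225 ≡ 48, 29^8 ≡ 48² = 2304 ≡ 3, 29^16 ≡ 3² = 9. Since 18 = 16 + 2, 29^18 ≡ 9·15: 9·15 = 135 ≡ 17. So 29^18 ≡ 17 (mod 59).
f(30): Repeated squaring mod 59: 30^1 ≡ 30, 30^2 ≡ 30² = 900 ≡ 15, 30^4 ≡ 15² = 225 ≡ 48, 30^8 ≡ 48² = 2304 ≡ 3, 30^16 ≡ 3² = 9. Since 18 = 16 + 2, 30^18 ≡ 9·15: 9·15 = 135 ≡ 17. So 30^18 ≡ 17 (mod 59).
So f(29) = f(30) = 17 while 29 ≠ 30, hence f is not injective, hence not bijective.
Since f is not bijective, we determine |image(f)|. Computing x^18 mod 59 for each x (by repeated squaring, reducing mod 59 at every step), the values f(0), f(1), …, f(58) are: 0, 1, 7, 57, 49, 3, 45, 27, 48, 4, 21, 36, 20, 15, 12, 53, 41, 35, 28, 26, 29, 5, 16, 19, 22, 9, 46, 51, 25, 17, 17, 25, 51, 46, 9, 22, 19, 16, 5, 29, 26, 28, 35, 41, 53, 12, 15, 20, 36, 21, 4, 48, 27, 45, 3, 49, 57, 7, 1.
The distinct values are {0, 1, 3, 4, 5, 7, 9, 12, 15, 16, 17, 19, 20, 21, 22, 25, 26, 27, 28, 29, 35, 36, 41, 45, 46, 48, 49, 51, 53, 57}; there are 30 of them.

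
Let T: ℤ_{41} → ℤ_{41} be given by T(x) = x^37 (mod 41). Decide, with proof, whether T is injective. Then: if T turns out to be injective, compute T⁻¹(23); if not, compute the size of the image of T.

31

Since 41 is prime, the nonzero elements of ℤ_{41} form a cyclic group of order 40.
As gcd(37, 40) = 1, raising to the 37th power is a bijection on this group: if s^37 ≡ t^37 then (st^{−1})^37 = 1, and the only element of order dividing gcd(37, 40) = 1 is 1, so s = t.
With T(0) = 0 this makes T injective on all of ℤ_{41}, hence bijective (finite equal-size domain and codomain). In particular T is injective.
Since T is injective, we find the preimage of 23. The inverse of x ↦ x^37 on (ℤ_{41})^× is x ↦ x^13, because 37·13 = 481 = 12·40 + 1 ≡ 1 (mod 40) and x^{40} = 1 for x ≠ 0 (Fermat). So T⁻¹(23) = 23^13 mod 41.
Repeated squaring mod 41: 23^1 ≡ 23, 23^2 ≡ 23² = 529 ≡ 37, 23^4 ≡ 37² = 1369 ≡ 16, 23^8 ≡ 16² = 256 ≡ 10. Since 13 = 8 + 4 + 1, 23^13 ≡ 10·16·23: 10·16 = 160 ≡ 37, then 37·23 = 851 ≡ 31. So 23^13 ≡ 31 (mod 41).
Hence T⁻¹(23) = 31.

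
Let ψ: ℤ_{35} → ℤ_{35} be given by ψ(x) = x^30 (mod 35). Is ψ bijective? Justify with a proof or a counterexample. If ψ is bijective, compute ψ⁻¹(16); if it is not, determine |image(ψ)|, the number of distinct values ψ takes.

6

ψ(2): Repeated squaring mod 35: 2^1 ≡ 2, 2^2 ≡ 2² = 4, 2^4 ≡ 4² = 16, 2^8 ≡ 16² = 256 ≡ 11, 2^16 ≡ 11² = 121 ≡ 16. Since 30 = 16 + 8 + 4 + 2, 2^30 ≡ 16·11·16·4: 16·11 = 176 ≡ 1, then 1·16 = 16, then 16·4 = 64 ≡ 29. So 2^30 ≡ 29 (mod 35).
ψ(3): Repeated squaring mod 35: 3^1 ≡ 3, 3^2 ≡ 3² = 9, 3^4 ≡ 9² = 81 ≡ 11, 3^8 ≡ 11² = 121 ≡ 16, 3^16 ≡ 16² = 256 ≡ 11. Since 30 = 16 + 8 + 4 + 2, 3^30 ≡ 11·16·11·9: 11·16 = 176 ≡ 1, then 1·11 = 11, then 11·9 = 99 ≡ 29. So 3^30 ≡ 29 (mod 35).
So ψ(2) = ψ(3) = 29 while 2 ≠ 3, hence ψ is not injective, hence not bijective.
Since ψ is not bijective, we determine |image(ψ)|. Computing x^30 mod 35 for each x (by repeated squaring, reducing mod 35 at every step), the values ψ(0), ψ(1), …, ψ(34) are: 0, 1, 29, 29, 1, 15, 1, 14, 29, 1, 15, 1, 29, 29, 21, 15, 1, 29, 29, 1, 15, 21, 29, 29, 1, 15, 1, 29, 14, 1, 15, 1, 29, 29, 1.
The distinct values are {0, 1, 14, 15, 21, 29}; there are 6 of them.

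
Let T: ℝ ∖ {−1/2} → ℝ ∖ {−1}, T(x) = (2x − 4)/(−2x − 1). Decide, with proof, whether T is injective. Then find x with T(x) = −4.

Suppose T(s) = T(t). Cross-multiplying: (2s − 4)(−2t − 1) = (2t − 4)(−2s − 1).
Expanding both sides and cancelling the symmetric terms leaves −10·(s − t) = 0. Since −10 ≠ 0, s = t. Therefore T is injective.
Solving T(x) = −4: cross-multiplying gives 2x − 4 = −4(−2x − 1), which rearranges to −6x = 8, so x = −4/3.

-4/3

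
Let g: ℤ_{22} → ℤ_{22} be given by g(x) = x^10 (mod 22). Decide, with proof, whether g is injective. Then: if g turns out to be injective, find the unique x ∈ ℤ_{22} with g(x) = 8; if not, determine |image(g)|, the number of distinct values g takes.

4

g(1) = 1^10 = 1.
g(3): Repeated squaring mod 22: 3^1 ≡ 3, 3^2 ≡ 3² = 9, 3^4 ≡ 9² = 81 ≡ 15, 3^8 ≡ 15² = 225 ≡ 5. Since 10 = 8 + 2, 3^10 ≡ 5·9: 5·9 = 45 ≡ 1. So 3^10 ≡ 1 (mod 22).
So g(1) = g(3) = 1 while 1 ≠ 3, thus g is not injective.
Since g is not injective, we determine |image(g)|. Computing x^10 mod 22 for each x (by repeated squaring, reducing mod 22 at every step), the values g(0), g(1), …, g(21) are: 0, 1, 12, 1, 12, 1, 12, 1, 12, 1, 12, 11, 12, 1, 12, 1, 12, 1, 12, 1, 12, 1.
The distinct values are {0, 1, 11, 12}; there are 4 of them.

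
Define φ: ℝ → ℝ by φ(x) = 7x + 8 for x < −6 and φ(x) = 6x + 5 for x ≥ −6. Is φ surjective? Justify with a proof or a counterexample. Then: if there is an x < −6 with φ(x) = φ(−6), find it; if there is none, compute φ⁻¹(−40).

-48/7

Both pieces are strictly increasing (slopes 7 and 6), so each is injective on its own interval.
The left piece maps (−∞, −6) onto (−∞, −34); the right piece maps [−6, ∞) onto [−31, ∞).
The union (−∞, −34) ∪ [−31, ∞) omits the interval between −34 and −31; in particular −34 has no preimage. So φ is not surjective.
Because the two images are disjoint, no x < −6 has φ(x) = φ(−6), so we compute φ⁻¹(−40): −40 lies in (−∞, −34), so solve 7x + 8 = −40: x = (−40 − 8)/7 = −48/7.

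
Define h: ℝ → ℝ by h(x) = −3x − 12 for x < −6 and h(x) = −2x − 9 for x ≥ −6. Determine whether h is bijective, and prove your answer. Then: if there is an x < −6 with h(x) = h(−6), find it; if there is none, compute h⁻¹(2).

Both pieces are strictly decreasing (slopes −3 and −2), so each is injective on its own interval.
The left piece maps (−∞, −6) onto (6, ∞); the right piece maps [−6, ∞) onto (−∞, 3].
The images leave a gap (6 has no preimage), so h is not surjective, hence not bijective.
Because the two images are disjoint, no x < −6 has h(x) = h(−6), so we compute h⁻¹(2): 2 lies in (−∞, 3], so solve −2x − 9 = 2: x = (2 + 9)/(−2) = −11/2.

-11/2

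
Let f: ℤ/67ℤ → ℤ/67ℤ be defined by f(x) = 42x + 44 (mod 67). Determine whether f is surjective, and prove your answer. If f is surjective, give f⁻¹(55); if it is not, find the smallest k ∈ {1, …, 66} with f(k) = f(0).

Since gcd(42, 67) = 1, 42 is invertible modulo 67. Euclid's algorithm: 67 = 1·42 + 25, 42 = 1·25 + 17, 25 = 1·17 + 8, 17 = 2·8 + 1; back-substituting gives 1 = 8·42 − 5·67, so 42⁻¹ ≡ 8 (mod 67).
For any y ∈ ℤ/67ℤ, x = 8(y − 44) mod 67 satisfies f(x) = 42·8(y − 44) + 44 ≡ y (since 42·8 ≡ 1 mod 67). So every y has a preimage.
Therefore f is surjective.
Since f is surjective, we find f⁻¹(55): we need 42x ≡ 55 − 44 ≡ 11 (mod 67). Using 42⁻¹ = 8: x ≡ 8·11 = 88 = 1·67 + 21, so x = 21.
Check: f(21) = 42·21 + 44 = 926 = 13·67 + 55 ≡ 55 (mod 67).

21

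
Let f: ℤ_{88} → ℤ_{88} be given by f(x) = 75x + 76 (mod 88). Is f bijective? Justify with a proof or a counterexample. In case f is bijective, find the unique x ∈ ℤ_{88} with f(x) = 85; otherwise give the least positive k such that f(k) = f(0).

Suppose f(s) = f(t) in ℤ_{88}. Then 75s + 76 ≡ 75t + 76 (mod 88), hence 75(s − t) ≡ 0 (mod 88).
Since gcd(75, 88) = 1, 75 is invertible modulo 88, hence s − t ≡ 0 (mod 88), i.e. s = t.
We now compute 75⁻¹ mod 88 explicitly. Euclid's algorithm: 88 = 1·75 + 13, 75 = 5·13 + 10, 13 = 1·10 + 3, 10 = 3·3 + 1; back-substituting gives 1 = 27·75 − 23·88, so 75⁻¹ ≡ 27 (mod 88).
For any y ∈ ℤ_{88}, x = 27(y − 76) mod 88 satisfies f(x) = 75·27(y − 76) + 76 ≡ y (since 75·27 ≡ 1 mod 88). So every y has a preimage.
Hence f is bijective.
Since f is bijective, we compute f⁻¹(85): solve 75x + 76 ≡ 85 (mod 88), i.e. 75x ≡ 9 (mod 88).
Multiplying by 75⁻¹ = 27 gives x ≡ 27·9 = 243 = 2·88 + 67 ≡ 67 (mod 88).
Check: f(67) = 75·67 + 76 = 5101 = 57·88 + 85 ≡ 85 (mod 88).

67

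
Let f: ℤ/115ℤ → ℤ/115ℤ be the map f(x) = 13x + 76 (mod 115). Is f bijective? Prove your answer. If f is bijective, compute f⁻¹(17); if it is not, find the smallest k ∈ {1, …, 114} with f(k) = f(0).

Recall that f is injective when f(a) = f(b) forces a = b.
If f(a) = f(b), then 13a ≡ 13b (mod 115). Because gcd(13, 115) = 1, we may cancel 13 to get a ≡ b (mod 115).
We now compute 13⁻¹ mod 115 explicitly. Euclid's algorithm: 115 = 8·13 + 11, 13 = 1·11 + 2, 11 = 5·2 + 1; back-substituting gives 1 = 62·13 − 7·115, so 13⁻¹ ≡ 62 (mod 115).
Then y ↦ 62(y − 76) is a two-sided inverse to f, so every y ∈ ℤ/115ℤ has a preimage.
Thus f is bijective.
Since f is bijective, we find f⁻¹(17): we need 13x ≡ 17 − 76 ≡ 56 (mod 115). Using 13⁻¹ = 62: x ≡ 62·56 = 3472 = 30·115 + 22, so x = 22.
Check: f(22) = 13·22 + 76 = 362 = 3·115 + 17 ≡ 17 (mod 115).

22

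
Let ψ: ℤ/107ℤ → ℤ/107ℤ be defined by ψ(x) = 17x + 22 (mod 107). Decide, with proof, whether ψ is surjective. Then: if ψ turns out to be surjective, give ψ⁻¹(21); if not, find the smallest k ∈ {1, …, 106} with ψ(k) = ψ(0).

Since gcd(17, 107) = 1, 17 is invertible modulo 107. Euclid's algorithm: 107 = 6·17 + 5, 17 = 3·5 + 2, 5 = 2·2 + 1; back-substituting gives 1 = 63·17 − 10·107, so 17⁻¹ ≡ 63 (mod 107).
For any y ∈ ℤ/107ℤ, x = 63(y − 22) mod 107 satisfies ψ(x) = 17·63(y − 22) + 22 ≡ y (since 17·63 ≡ 1 mod 107). So every y has a preimage.
Thus ψ is surjective.
Since ψ is surjective, we find ψ⁻¹(21): we need 17x ≡ 21 − 22 ≡ 106 (mod 107). Using 17⁻¹ = 63: x ≡ 63·106 = 6678 = 62·107 + 44, so x = 44.
Check: ψ(44) = 17·44 + 22 = 770 = 7·107 + 21 ≡ 21 (mod 107).

44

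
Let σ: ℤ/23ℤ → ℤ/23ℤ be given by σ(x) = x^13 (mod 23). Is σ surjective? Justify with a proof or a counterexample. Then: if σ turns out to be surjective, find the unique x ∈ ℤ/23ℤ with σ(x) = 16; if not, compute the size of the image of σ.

4

Since 23 is prime, the nonzero elements of ℤ/23ℤ form a cyclic group of order 22.
As gcd(13, 22) = 1, raising to the 13th power is a bijection on this group: if u^13 ≡ v^13 then (uv^{−1})^13 = 1, and the only element of order dividing gcd(13, 22) = 1 is 1, so u = v.
With σ(0) = 0 this makes σ injective on all of ℤ/23ℤ, hence bijective (finite equal-size domain and codomain). In particular σ is surjective.
Since σ is surjective, we find the preimage of 16. The inverse of x ↦ x^13 on (ℤ/23ℤ)^× is x ↦ x^17, because 13·17 = 221 = 10·22 + 1 ≡ 1 (mod 22) and x^{22} = 1 for x ≠ 0 (Fermat). So σ⁻¹(16) = 16^17 mod 23.
Repeated squaring mod 23: 16^1 ≡ 16, 16^2 ≡ 16² = 256 ≡ 3, 16^4 ≡ 3² = 9, 16^8 ≡ 9² = 81 ≡ 12, 16^16 ≡ 12² = 144 ≡ 6. Since 17 = 16 + 1, 16^17 ≡ 6·16: 6·16 = 96 ≡ 4. So 16^17 ≡ 4 (mod 23).
Hence σ⁻¹(16) = 4.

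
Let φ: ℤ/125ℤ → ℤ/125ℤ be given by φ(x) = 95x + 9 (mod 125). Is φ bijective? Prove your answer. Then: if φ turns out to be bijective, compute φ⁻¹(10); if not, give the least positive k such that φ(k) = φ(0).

25

We have gcd(95, 125) = 5 > 1. Taking u = 0 and v = 25: φ(0) = 9 and φ(25) = 95·25 + 9 = 2384 ≡ 9 (mod 125).
So φ(0) = φ(25) while 0 ≠ 25, thus φ is not injective, hence not bijective.
Since φ is not bijective, we find the least positive k with φ(k) = φ(0): this means 95k ≡ 0 (mod 125), i.e. 125 ∣ 95k. Since gcd(95, 125) = 5, dividing through by 5 this holds exactly when 25 ∣ 19k, and as gcd(19, 25) = 1, exactly when 25 ∣ k.
The smallest positive such k is 25.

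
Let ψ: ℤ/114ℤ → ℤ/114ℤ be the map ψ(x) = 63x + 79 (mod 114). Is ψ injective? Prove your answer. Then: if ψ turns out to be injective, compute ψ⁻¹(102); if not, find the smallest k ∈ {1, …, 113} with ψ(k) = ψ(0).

We have gcd(63, 114) = 3 > 1. Taking a = 0 and b = 38: ψ(0) = 79 and ψ(38) = 63·38 + 79 = 2473 ≡ 79 (mod 114).
So ψ(0) = ψ(38) while 0 ≠ 38, thus ψ is not injective.
Since ψ is not injective, we find the least positive k with ψ(k) = ψ(0): this means 63k ≡ 0 (mod 114), i.e. 114 ∣ 63k. Since gcd(63, 114) = 3, dividing through by 3 this holds exactly when 38 ∣ 21k, and as gcd(21, 38) = 1, exactly when 38 ∣ k.
The smallest positive such k is 38.

38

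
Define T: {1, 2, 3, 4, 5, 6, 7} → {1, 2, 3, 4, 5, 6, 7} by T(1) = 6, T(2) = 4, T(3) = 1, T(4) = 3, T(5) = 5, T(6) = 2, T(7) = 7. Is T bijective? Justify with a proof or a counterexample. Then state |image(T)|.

7

The values 6, 4, 1, 3, 5, 2, 7 are a permutation of {1, 2, 3, 4, 5, 6, 7}: each element appears exactly once.
So T is injective and surjective, hence bijective.
The image of T is {1, 2, 3, 4, 5, 6, 7}, which has 7 elements.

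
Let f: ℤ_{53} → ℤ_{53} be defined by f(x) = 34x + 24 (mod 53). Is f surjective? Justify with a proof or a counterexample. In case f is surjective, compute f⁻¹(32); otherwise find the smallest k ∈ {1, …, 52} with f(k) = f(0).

47

Recall that surjectivity means every element of the codomain has a preimage under f.
Since gcd(34, 53) = 1, 34 is invertible modulo 53. Euclid's algorithm: 53 = 1·34 + 19, 34 = 1·19 + 15, 19 = 1·15 + 4, 15 = 3·4 + 3, 4 = 1·3 + 1; back-substituting gives 1 = 39·34 − 25·53, so 34⁻¹ ≡ 39 (mod 53).
For any y ∈ ℤ_{53}, x = 39(y − 24) mod 53 satisfies f(x) = 34·39(y − 24) + 24 ≡ y (since 34·39 ≡ 1 mod 53). So every y has a preimage.
So f is surjective.
Since f is surjective, we find f⁻¹(32): we need 34x ≡ 32 − 24 ≡ 8 (mod 53). Using 34⁻¹ = 39: x ≡ 39·8 = 312 = 5·53 + 47, so x = 47.
Check: f(47) = 34·47 + 24 = 1622 = 30·53 + 32 ≡ 32 (mod 53).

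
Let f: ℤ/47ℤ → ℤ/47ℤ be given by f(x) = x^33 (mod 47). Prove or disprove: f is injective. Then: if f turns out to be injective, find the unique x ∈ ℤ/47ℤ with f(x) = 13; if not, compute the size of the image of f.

Since 47 is prime, the nonzero elements of ℤ/47ℤ form a cyclic group of order 46.
As gcd(33, 46) = 1, raising to the 33rd power is a bijection on this group: if s^33 ≡ t^33 then (st^{−1})^33 = 1, and the only element of order dividing gcd(33, 46) = 1 is 1, so s = t.
With f(0) = 0 this makes f injective on all of ℤ/47ℤ, hence bijective (finite equal-size domain and codomain). In particular f is injective.
Since f is injective, we find the preimage of 13. The inverse of x ↦ x^33 on (ℤ/47ℤ)^× is x ↦ x^7, because 33·7 = 231 = 5·46 + 1 ≡ 1 (mod 46) and x^{46} = 1 for x ≠ 0 (Fermat). So f⁻¹(13) = 13^7 mod 47.
Repeated squaring mod 47: 13^1 ≡ 13, 13^2 ≡ 13² = 169 ≡ 28, 13^4 ≡ 28² = 784 ≡ 32. Since 7 = 4 + 2 + 1, 13^7 ≡ 32·28·13: 32·28 = 896 ≡ 3, then 3·13 = 39. So 13^7 ≡ 39 (mod 47).
Hence f⁻¹(13) = 39.

39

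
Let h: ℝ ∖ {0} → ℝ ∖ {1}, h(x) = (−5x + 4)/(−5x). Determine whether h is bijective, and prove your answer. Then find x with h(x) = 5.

-1/5

Suppose h(x_1) = h(x_2). Cross-multiplying: (−5x_1 + 4)(−5x_2) = (−5x_2 + 4)(−5x_1).
Expanding both sides and cancelling the symmetric terms leaves 20·(x_1 − x_2) = 0. Since 20 ≠ 0, x_1 = x_2. Therefore h is injective.
For any y ≠ 1, solving y(−5x) = −5x + 4 for x gives a well-defined x ≠ 0. So h is surjective.
Thus h is bijective.
Solving h(x) = 5: cross-multiplying gives −5x + 4 = 5(−5x), which rearranges to 20x = −4, so x = −1/5.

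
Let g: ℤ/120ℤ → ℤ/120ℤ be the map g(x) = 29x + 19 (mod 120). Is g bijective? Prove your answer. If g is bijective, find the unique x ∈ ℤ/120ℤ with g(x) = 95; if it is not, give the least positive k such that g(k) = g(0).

If g(u) = g(v), then 29u ≡ 29v (mod 120). Because gcd(29, 120) = 1, we may cancel 29 to get u ≡ v (mod 120).
We now compute 29⁻¹ mod 120 explicitly. Euclid's algorithm: 120 = 4·29 + 4, 29 = 7·4 + 1; back-substituting gives 1 = 29·29 − 7·120, so 29⁻¹ ≡ 29 (mod 120).
For any y ∈ ℤ/120ℤ, x = 29(y − 19) mod 120 satisfies g(x) = 29·29(y − 19) + 19 ≡ y (since 29·29 ≡ 1 mod 120). So every y has a preimage.
Thus g is bijective.
Since g is bijective, we find g⁻¹(95): we need 29x ≡ 95 − 19 ≡ 76 (mod 120). Using 29⁻¹ = 29: x ≡ 29·76 = 2204 = 18·120 + 44, so x = 44.
Check: g(44) = 29·44 + 19 = 1295 = 10·120 + 95 ≡ 95 (mod 120).

44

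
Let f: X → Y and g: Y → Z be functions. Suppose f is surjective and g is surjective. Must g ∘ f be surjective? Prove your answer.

surjective

Let c ∈ Z. Since g is surjective, there is b ∈ Y with g(b) = c. Since f is surjective, there is a ∈ X with f(a) = b.
Then (g ∘ f)(a) = g(b) = c. Hence g ∘ f is surjective.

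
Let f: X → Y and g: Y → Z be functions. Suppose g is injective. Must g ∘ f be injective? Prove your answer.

not injective

No. Take X = {0, 1}, Y = Z = {0, 1, 2}, f(0) = f(1) = 0, and g = identity (injective).
Then (g ∘ f)(0) = (g ∘ f)(1) = 0 with 0 ≠ 1, so g ∘ f is not injective.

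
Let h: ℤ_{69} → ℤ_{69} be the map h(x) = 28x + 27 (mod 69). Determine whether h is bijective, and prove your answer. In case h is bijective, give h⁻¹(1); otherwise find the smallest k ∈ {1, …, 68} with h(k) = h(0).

4

Recall: h is injective if h(a) = h(b) implies a = b.
Suppose h(a) = h(b) in ℤ_{69}. Then 28a + 27 ≡ 28b + 27 (mod 69), therefore 28(a − b) ≡ 0 (mod 69).
Since gcd(28, 69) = 1, 28 is invertible modulo 69, so a − b ≡ 0 (mod 69), i.e. a = b.
We now compute 28⁻¹ mod 69 explicitly. Euclid's algorithm: 69 = 2·28 + 13, 28 = 2·13 + 2, 13 = 6·2 + 1; back-substituting gives 1 = 37·28 − 15·69, so 28⁻¹ ≡ 37 (mod 69).
For any y ∈ ℤ_{69}, x = 37(y − 27) mod 69 satisfies h(x) = 28·37(y − 27) + 27 ≡ y (since 28·37 ≡ 1 mod 69). So every y has a preimage.
Hence h is bijective.
Since h is bijective, we compute h⁻¹(1): solve 28x + 27 ≡ 1 (mod 69), i.e. 28x ≡ 43 (mod 69).
Multiplying by 28⁻¹ = 37 gives x ≡ 37·43 = 1591 = 23·69 + 4 ≡ 4 (mod 69).
Check: h(4) = 28·4 + 27 = 139 = 2·69 + 1 ≡ 1 (mod 69).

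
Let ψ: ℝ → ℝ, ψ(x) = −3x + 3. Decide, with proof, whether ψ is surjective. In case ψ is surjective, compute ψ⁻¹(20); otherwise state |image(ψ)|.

-17/3

For any y ∈ ℝ, x = (y − 3)/(−3) satisfies ψ(x) = y.
Hence ψ is surjective.
Since ψ is surjective, we compute ψ⁻¹(20) = (20 − 3)/(−3) = −17/3.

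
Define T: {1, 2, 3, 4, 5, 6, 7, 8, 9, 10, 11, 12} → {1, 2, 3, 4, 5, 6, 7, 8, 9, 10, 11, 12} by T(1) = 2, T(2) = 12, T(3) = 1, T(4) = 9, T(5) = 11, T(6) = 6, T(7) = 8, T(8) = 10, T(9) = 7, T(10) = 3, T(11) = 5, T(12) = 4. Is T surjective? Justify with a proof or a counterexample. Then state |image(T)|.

12

Every element of the codomain has a preimage: 1 = T(3), 2 = T(1), 3 = T(10), 4 = T(12), 5 = T(11), 6 = T(6), 7 = T(9), 8 = T(7), 9 = T(4), 10 = T(8), 11 = T(5), 12 = T(2).
So T is surjective.
The image of T is {1, 2, 3, 4, 5, 6, 7, 8, 9, 10, 11, 12}, which has 12 elements.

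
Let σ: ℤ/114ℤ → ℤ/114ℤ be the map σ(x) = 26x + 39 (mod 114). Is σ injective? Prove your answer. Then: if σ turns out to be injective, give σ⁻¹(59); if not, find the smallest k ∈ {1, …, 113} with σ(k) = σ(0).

By definition, σ is injective if σ(u) = σ(v) implies u = v.
We have gcd(26, 114) = 2 > 1. Taking u = 0 and v = 57: σ(0) = 39 and σ(57) = 26·57 + 39 = 1521 ≡ 39 (mod 114).
So σ(0) = σ(57) while 0 ≠ 57, so σ is not injective.
Since σ is not injective, we find the least positive k with σ(k) = σ(0): this means 26k ≡ 0 (mod 114), i.e. 114 ∣ 26k. Since gcd(26, 114) = 2, dividing through by 2 this holds exactly when 57 ∣ 13k, and as gcd(13, 57) = 1, exactly when 57 ∣ k.
The smallest positive such k is 57.

57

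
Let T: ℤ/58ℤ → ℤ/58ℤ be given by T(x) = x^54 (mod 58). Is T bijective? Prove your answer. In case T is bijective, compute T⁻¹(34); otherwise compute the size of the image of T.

T(28): Repeated squaring mod 58: 28^1 ≡ 28, 28^2 ≡ 28² = 784 ≡ 30, 28^4 ≡ 30² = 900 ≡ 30, 28^8 ≡ 30² = 900 ≡ 30, 28^16 ≡ 30² = 900 ≡ 30, 28^32 ≡ 30² = 900 ≡ 30. Since 54 = 32 + 16 + 4 + 2, 28^54 ≡ 30·30·30·30: 30·30 = 900 ≡ 30, then 30·30 = 900 ≡ 30, then 30·30 = 900 ≡ 30. So 28^54 ≡ 30 (mod 58).
T(30): Repeated squaring mod 58: 30^1 ≡ 30, 30^2 ≡ 30² = 900 ≡ 30, 30^4 ≡ 30² = 900 ≡ 30, 30^8 ≡ 30² = 900 ≡ 30, 30^16 ≡ 30² = 900 ≡ 30, 30^32 ≡ 30² = 900 ≡ 30. Since 54 = 32 + 16 + 4 + 2, 30^54 ≡ 30·30·30·30: 30·30 = 900 ≡ 30, then 30·30 = 900 ≡ 30, then 30·30 = 900 ≡ 30. So 30^54 ≡ 30 (mod 58).
So T(28) = T(30) = 30 while 28 ≠ 30, hence T is not injective, hence not bijective.
Since T is not bijective, we determine |image(T)|. Computing x^54 mod 58 for each x (by repeated squaring, reducing mod 58 at every step), the values T(0), T(1), …, T(57) are: 0, 1, 22, 13, 20, 7, 54, 45, 34, 53, 38, 35, 28, 23, 4, 33, 52, 57, 6, 9, 24, 5, 16, 25, 36, 49, 42, 51, 30, 29, 30, 51, 42, 49, 36, 25, 16, 5, 24, 9, 6, 57, 52, 33, 4, 23, 28, 35, 38, 53, 34, 45, 54, 7, 20, 13, 22, 1.
The distinct values are {0, 1, 4, 5, 6, 7, 9, 13, 16, 20, 22, 23, 24, 25, 28, 29, 30, 33, 34, 35, 36, 38, 42, 45, 49, 51, 52, 53, 54, 57}; there are 30 of them.

30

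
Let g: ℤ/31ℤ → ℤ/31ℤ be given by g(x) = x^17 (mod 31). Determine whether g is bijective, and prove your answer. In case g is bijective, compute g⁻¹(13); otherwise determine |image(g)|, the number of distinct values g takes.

Since 31 is prime, the nonzero elements of ℤ/31ℤ form a cyclic group of order 30.
As gcd(17, 30) = 1, raising to the 17th power is a bijection on this group: if x_1^17 ≡ x_2^17 then (x_1x_2^{−1})^17 = 1, and the only element of order dividing gcd(17, 30) = 1 is 1, so x_1 = x_2.
With g(0) = 0 this makes g injective on all of ℤ/31ℤ, hence bijective (finite equal-size domain and codomain). In particular g is bijective.
Since g is bijective, we find the preimage of 13. The inverse of x ↦ x^17 on (ℤ/31ℤ)^× is x ↦ x^23, because 17·23 = 391 = 13·30 + 1 ≡ 1 (mod 30) and x^{30} = 1 for x ≠ 0 (Fermat). So g⁻¹(13) = 13^23 mod 31.
Repeated squaring mod 31: 13^1 ≡ 13, 13^2 ≡ 13² = 169 ≡ 14, 13^4 ≡ 14² = 196 ≡ 10, 13^8 ≡ 10² = 100 ≡ 7, 13^16 ≡ 7² = 49 ≡ 18. Since 23 = 16 + 4 + 2 + 1, 13^23 ≡ 18·10·14·13: 18·10 = 180 ≡ 25, then 25·14 = 350 ≡ 9, then 9·13 = 117 ≡ 24. So 13^23 ≡ 24 (mod 31).
Hence g⁻¹(13) = 24.

24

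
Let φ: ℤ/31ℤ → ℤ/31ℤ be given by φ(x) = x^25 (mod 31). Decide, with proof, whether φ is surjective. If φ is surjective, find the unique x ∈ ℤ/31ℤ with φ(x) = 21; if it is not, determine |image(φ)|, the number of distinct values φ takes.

7

φ(1) = 1^25 = 1.
φ(2): Repeated squaring mod 31: 2^1 ≡ 2, 2^2 ≡ 2² = 4, 2^4 ≡ 4² = 16, 2^8 ≡ 16² = 256 ≡ 8, 2^16 ≡ 8² = 64 ≡ 2. Since 25 = 16 + 8 + 1, 2^25 ≡ 2·8·2: 2·8 = 16, then 16·2 = 32 ≡ 1. So 2^25 ≡ 1 (mod 31).
So φ(1) = φ(2) = 1 while 1 ≠ 2, therefore φ is not injective.
A non-injective map from the 31-element set ℤ/31ℤ to itself takes at most 30 distinct values, so it cannot be surjective. So φ is not surjective.
Since φ is not surjective, we determine |image(φ)|. Computing x^25 mod 31 for each x (by repeated squaring, reducing mod 31 at every step), the values φ(0), φ(1), …, φ(30) are: 0, 1, 1, 6, 1, 5, 6, 25, 1, 5, 5, 26, 6, 26, 25, 30, 1, 6, 5, 25, 5, 26, 26, 30, 6, 25, 26, 30, 25, 30, 30.
The distinct values are {0, 1, 5, 6, 25, 26, 30}; there are 7 of them.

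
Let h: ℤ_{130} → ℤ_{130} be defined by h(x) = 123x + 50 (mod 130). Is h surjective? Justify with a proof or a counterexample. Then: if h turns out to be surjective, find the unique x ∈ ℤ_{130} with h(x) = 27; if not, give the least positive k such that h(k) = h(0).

Recall: surjectivity means every element of the codomain has a preimage under h.
Since gcd(123, 130) = 1, 123 is invertible modulo 130. Euclid's algorithm: 130 = 1·123 + 7, 123 = 17·7 + 4, 7 = 1·4 + 3, 4 = 1·3 + 1; back-substituting gives 1 = 37·123 − 35·130, so 123⁻¹ ≡ 37 (mod 130).
For any y ∈ ℤ_{130}, x = 37(y − 50) mod 130 satisfies h(x) = 123·37(y − 50) + 50 ≡ y (since 123·37 ≡ 1 mod 130). So every y has a preimage.
So h is surjective.
Since h is surjective, we compute h⁻¹(27): solve 123x + 50 ≡ 27 (mod 130), i.e. 123x ≡ 107 (mod 130).
Multiplying by 123⁻¹ = 37 gives x ≡ 37·107 = 3959 = 30·130 + 59 ≡ 59 (mod 130).
Check: h(59) = 123·59 + 50 = 7307 = 56·130 + 27 ≡ 27 (mod 130).

59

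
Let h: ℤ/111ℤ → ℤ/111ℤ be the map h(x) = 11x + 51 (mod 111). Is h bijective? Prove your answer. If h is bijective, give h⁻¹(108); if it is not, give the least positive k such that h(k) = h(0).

96

Suppose h(s) = h(t) in ℤ/111ℤ. Then 11s + 51 ≡ 11t + 51 (mod 111), thus 11(s − t) ≡ 0 (mod 111).
Since gcd(11, 111) = 1, 11 is invertible modulo 111, so s − t ≡ 0 (mod 111), i.e. s = t.
We now compute 11⁻¹ mod 111 explicitly. Euclid's algorithm: 111 = 10·11 + 1; back-substituting gives 1 = 101·11 − 10·111, so 11⁻¹ ≡ 101 (mod 111).
Then y ↦ 101(y − 51) is a two-sided inverse to h, so every y ∈ ℤ/111ℤ has a preimage.
Thus h is bijective.
Since h is bijective, we compute h⁻¹(108): solve 11x + 51 ≡ 108 (mod 111), i.e. 11x ≡ 57 (mod 111).
Multiplying by 11⁻¹ = 101 gives x ≡ 101·57 = 5757 = 51·111 + 96 ≡ 96 (mod 111).
Check: h(96) = 11·96 + 51 = 1107 = 9·111 + 108 ≡ 108 (mod 111).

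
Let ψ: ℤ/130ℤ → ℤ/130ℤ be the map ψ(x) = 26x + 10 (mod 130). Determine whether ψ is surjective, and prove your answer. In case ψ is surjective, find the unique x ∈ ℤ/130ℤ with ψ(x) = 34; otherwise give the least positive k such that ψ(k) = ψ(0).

Since gcd(26, 130) = 26, we have 26x ≡ 0 (mod 26) for all x, so ψ(x) ≡ 10 (mod 26).
But 0 ≢ 10 (mod 26), so 0 ∈ ℤ/130ℤ has no preimage. Therefore ψ is not surjective.
Since ψ is not surjective, we find the least positive k with ψ(k) = ψ(0): this means 26k ≡ 0 (mod 130), i.e. 130 ∣ 26k. Since gcd(26, 130) = 26, dividing through by 26 this holds exactly when 5 ∣ k.
The smallest positive such k is 5.

5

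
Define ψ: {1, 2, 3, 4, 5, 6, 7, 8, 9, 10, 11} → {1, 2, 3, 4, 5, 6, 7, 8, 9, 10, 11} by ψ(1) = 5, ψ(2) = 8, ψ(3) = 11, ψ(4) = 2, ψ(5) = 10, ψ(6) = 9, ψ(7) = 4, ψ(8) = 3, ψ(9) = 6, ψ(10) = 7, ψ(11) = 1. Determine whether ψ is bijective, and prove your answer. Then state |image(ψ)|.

The values 5, 8, 11, 2, 10, 9, 4, 3, 6, 7, 1 are a permutation of {1, 2, 3, 4, 5, 6, 7, 8, 9, 10, 11}: each element appears exactly once.
So ψ is injective and surjective, hence bijective.
The image of ψ is {1, 2, 3, 4, 5, 6, 7, 8, 9, 10, 11}, which has 11 elements.

11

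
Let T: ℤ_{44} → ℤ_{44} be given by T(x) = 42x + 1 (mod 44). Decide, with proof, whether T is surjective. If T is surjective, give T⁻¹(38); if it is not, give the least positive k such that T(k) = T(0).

22

Since gcd(42, 44) = 2, we have 42x ≡ 0 (mod 2) for all x, so T(x) ≡ 1 (mod 2).
But 0 ≢ 1 (mod 2), so 0 ∈ ℤ_{44} has no preimage. Hence T is not surjective.
Since T is not surjective, we find the least positive k with T(k) = T(0): this means 42k ≡ 0 (mod 44), i.e. 44 ∣ 42k. Since gcd(42, 44) = 2, dividing through by 2 this holds exactly when 22 ∣ 21k, and as gcd(21, 22) = 1, exactly when 22 ∣ k.
The smallest positive such k is 22.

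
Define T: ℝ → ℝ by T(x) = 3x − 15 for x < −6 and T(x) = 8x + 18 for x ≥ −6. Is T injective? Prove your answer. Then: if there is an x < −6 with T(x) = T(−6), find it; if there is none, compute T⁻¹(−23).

-41/8

Both pieces are strictly increasing (slopes 3 and 8), so each is injective on its own interval.
The left piece maps (−∞, −6) onto (−∞, −33); the right piece maps [−6, ∞) onto [−30, ∞).
These images are disjoint, so no value is attained by both pieces. So T is injective.
Because the two images are disjoint, no x < −6 has T(x) = T(−6), so we compute T⁻¹(−23): −23 lies in [−30, ∞), so solve 8x + 18 = −23: x = (−23 − 18)/8 = −41/8.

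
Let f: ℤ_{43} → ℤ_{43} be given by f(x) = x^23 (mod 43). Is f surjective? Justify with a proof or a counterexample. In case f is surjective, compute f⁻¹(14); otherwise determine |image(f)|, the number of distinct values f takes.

10

Since 43 is prime, the nonzero elements of ℤ_{43} form a cyclic group of order 42.
As gcd(23, 42) = 1, raising to the 23rd power is a bijection on this group: if x_1^23 ≡ x_2^23 then (x_1x_2^{−1})^23 = 1, and the only element of order dividing gcd(23, 42) = 1 is 1, so x_1 = x_2.
With f(0) = 0 this makes f injective on all of ℤ_{43}, hence bijective (finite equal-size domain and codomain). In particular f is surjective.
Since f is surjective, we find the preimage of 14. The inverse of x ↦ x^23 on (ℤ_{43})^× is x ↦ x^11, because 23·11 = 253 = 6·42 + 1 ≡ 1 (mod 42) and x^{42} = 1 for x ≠ 0 (Fermat). So f⁻¹(14) = 14^11 mod 43.
Repeated squaring mod 43: 14^1 ≡ 14, 14^2 ≡ 14² = 196 ≡ 24, 14^4 ≡ 24² = 576 ≡ 17, 14^8 ≡ 17² = 289 ≡ 31. Since 11 = 8 + 2 + 1, 14^11 ≡ 31·24·14: 31·24 = 744 ≡ 13, then 13·14 = 182 ≡ 10. So 14^11 ≡ 10 (mod 43).
Hence f⁻¹(14) = 10.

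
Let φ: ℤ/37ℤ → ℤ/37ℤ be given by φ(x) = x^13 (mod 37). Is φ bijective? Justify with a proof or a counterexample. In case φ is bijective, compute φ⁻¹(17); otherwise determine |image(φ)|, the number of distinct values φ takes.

Since 37 is prime, the nonzero elements of ℤ/37ℤ form a cyclic group of order 36.
As gcd(13, 36) = 1, raising to the 13th power is a bijection on this group: if a^13 ≡ b^13 then (ab^{−1})^13 = 1, and the only element of order dividing gcd(13, 36) = 1 is 1, so a = b.
With φ(0) = 0 this makes φ injective on all of ℤ/37ℤ, hence bijective (finite equal-size domain and codomain). In particular φ is bijective.
Since φ is bijective, we find the preimage of 17. The inverse of x ↦ x^13 on (ℤ/37ℤ)^× is x ↦ x^25, because 13·25 = 325 = 9·36 + 1 ≡ 1 (mod 36) and x^{36} = 1 for x ≠ 0 (Fermat). So φ⁻¹(17) = 17^25 mod 37.
Repeated squaring mod 37: 17^1 ≡ 17, 17^2 ≡ 17² = 289 ≡ 30, 17^4 ≡ 30² = 900 ≡ 12, 17^8 ≡ 12² = 144 ≡ 33, 17^16 ≡ 33² = 1089 ≡ 16. Since 25 = 16 + 8 + 1, 17^25 ≡ 16·33·17: 16·33 = 528 ≡ 10, then 10·17 = 170 ≡ 22. So 17^25 ≡ 22 (mod 37).
Hence φ⁻¹(17) = 22.

22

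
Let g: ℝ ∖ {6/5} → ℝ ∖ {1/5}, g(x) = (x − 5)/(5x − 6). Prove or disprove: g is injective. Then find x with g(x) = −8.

53/41

Suppose g(s) = g(t). Cross-multiplying: (s − 5)(5t − 6) = (t − 5)(5s − 6).
Expanding both sides and cancelling the symmetric terms leaves 19·(s − t) = 0. Since 19 ≠ 0, s = t. Therefore g is injective.
Solving g(x) = −8: cross-multiplying gives x − 5 = −8(5x − 6), which rearranges to 41x = 53, so x = 53/41.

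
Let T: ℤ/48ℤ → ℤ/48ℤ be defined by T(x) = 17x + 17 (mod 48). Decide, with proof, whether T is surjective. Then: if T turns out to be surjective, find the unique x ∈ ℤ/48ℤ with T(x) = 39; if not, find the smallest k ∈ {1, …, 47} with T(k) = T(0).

Since gcd(17, 48) = 1, 17 is invertible modulo 48. Euclid's algorithm: 48 = 2·17 + 14, 17 = 1·14 + 3, 14 = 4·3 + 2, 3 = 1·2 + 1; back-substituting gives 1 = 17·17 − 6·48, so 17⁻¹ ≡ 17 (mod 48).
For any y ∈ ℤ/48ℤ, x = 17(y − 17) mod 48 satisfies T(x) = 17·17(y − 17) + 17 ≡ y (since 17·17 ≡ 1 mod 48). So every y has a preimage.
Thus T is surjective.
Since T is surjective, we compute T⁻¹(39): solve 17x + 17 ≡ 39 (mod 48), i.e. 17x ≡ 22 (mod 48).
Multiplying by 17⁻¹ = 17 gives x ≡ 17·22 = 374 = 7·48 + 38 ≡ 38 (mod 48).
Check: T(38) = 17·38 + 17 = 663 = 13·48 + 39 ≡ 39 (mod 48).

38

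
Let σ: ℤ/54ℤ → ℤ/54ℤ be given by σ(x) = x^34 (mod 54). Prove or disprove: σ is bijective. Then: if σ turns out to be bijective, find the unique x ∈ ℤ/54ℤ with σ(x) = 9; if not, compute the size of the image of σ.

σ(0) = 0^34 = 0.
σ(6): Repeated squaring mod 54: 6^1 ≡ 6, 6^2 ≡ 6² = 36, 6^4 ≡ 36² = 1296 ≡ 0, 6^8 ≡ 0² = 0, 6^16 ≡ 0² = 0, 6^32 ≡ 0² = 0. Since 34 = 32 + 2, 6^34 ≡ 0·36: 0·36 = 0. So 6^34 ≡ 0 (mod 54).
So σ(0) = σ(6) = 0 while 0 ≠ 6, therefore σ is not injective, hence not bijective.
Since σ is not bijective, we determine |image(σ)|. Computing x^34 mod 54 for each x (by repeated squaring, reducing mod 54 at every step), the values σ(0), σ(1), …, σ(53) are: 0, 1, 34, 27, 22, 13, 0, 43, 46, 27, 10, 25, 0, 31, 4, 27, 52, 37, 0, 19, 16, 27, 40, 49, 0, 7, 28, 27, 28, 7, 0, 49, 40, 27, 16, 19, 0, 37, 52, 27, 4, 31, 0, 25, 10, 27, 46, 43, 0, 13, 22, 27, 34, 1.
The distinct values are {0, 1, 4, 7, 10, 13, 16, 19, 22, 25, 27, 28, 31, 34, 37, 40, 43, 46, 49, 52}; there are 20 of them.

20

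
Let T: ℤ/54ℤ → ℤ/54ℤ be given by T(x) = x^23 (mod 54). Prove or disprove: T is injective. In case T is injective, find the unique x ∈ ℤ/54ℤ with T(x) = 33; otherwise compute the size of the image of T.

38

T(0) = 0^23 = 0.
T(6): Repeated squaring mod 54: 6^1 ≡ 6, 6^2 ≡ 6² = 36, 6^4 ≡ 36² = 1296 ≡ 0, 6^8 ≡ 0² = 0, 6^16 ≡ 0² = 0. Since 23 = 16 + 4 + 2 + 1, 6^23 ≡ 0·0·36·6: 0·0 = 0, then 0·36 = 0, then 0·6 = 0. So 6^23 ≡ 0 (mod 54).
So T(0) = T(6) = 0 while 0 ≠ 6, thus T is not injective.
Since T is not injective, we determine |image(T)|. Computing x^23 mod 54 for each x (by repeated squaring, reducing mod 54 at every step), the values T(0), T(1), …, T(53) are: 0, 1, 32, 27, 52, 47, 0, 13, 44, 27, 46, 23, 0, 43, 38, 27, 4, 35, 0, 37, 14, 27, 34, 29, 0, 49, 26, 27, 28, 5, 0, 25, 20, 27, 40, 17, 0, 19, 50, 27, 16, 11, 0, 31, 8, 27, 10, 41, 0, 7, 2, 27, 22, 53.
The distinct values are {0, 1, 2, 4, 5, 7, 8, 10, 11, 13, 14, 16, 17, 19, 20, 22, 23, 25, 26, 27, 28, 29, 31, 32, 34, 35, 37, 38, 40, 41, 43, 44, 46, 47, 49, 50, 52, 53}; there are 38 of them.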